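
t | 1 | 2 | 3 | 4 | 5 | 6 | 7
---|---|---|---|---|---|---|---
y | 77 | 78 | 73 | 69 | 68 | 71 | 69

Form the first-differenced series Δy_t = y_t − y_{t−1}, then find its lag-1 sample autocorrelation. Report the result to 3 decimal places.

-0.025

First differences Δy: 1, -5, -4, -1, 3, -2
Mean of differences = -1.3333
Numerator Σ(Δy_t−Δȳ)(Δy_{t+1}−Δȳ) = -1.1111
Denominator Σ(Δy_t−Δȳ)² = 45.3333
r_1(Δy) = -1.1111 / 45.3333 = -0.025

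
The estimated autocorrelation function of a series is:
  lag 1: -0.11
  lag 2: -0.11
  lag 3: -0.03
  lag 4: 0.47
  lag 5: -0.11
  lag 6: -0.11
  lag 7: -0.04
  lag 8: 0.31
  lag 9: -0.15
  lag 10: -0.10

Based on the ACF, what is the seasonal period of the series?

4

The largest autocorrelation is r_4 = 0.47, with a weaker echo at lag 8 (0.31); the remaining lags stay at or below -0.03.
The dominant spike at lag 4 indicates a seasonal period of 4.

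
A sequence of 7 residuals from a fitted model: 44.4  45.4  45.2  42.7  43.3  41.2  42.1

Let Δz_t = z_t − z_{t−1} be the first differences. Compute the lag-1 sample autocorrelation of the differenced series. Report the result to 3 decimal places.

-0.509

First differences Δz: 1.0, -0.2, -2.5, 0.6, -2.1, 0.9
Mean of differences = -0.3833
Numerator Σ(Δz_t−Δz̄)(Δz_{t+1}−Δz̄) = -6.1069
Denominator Σ(Δz_t−Δz̄)² = 11.9883
r_1(Δz) = -6.1069 / 11.9883 = -0.509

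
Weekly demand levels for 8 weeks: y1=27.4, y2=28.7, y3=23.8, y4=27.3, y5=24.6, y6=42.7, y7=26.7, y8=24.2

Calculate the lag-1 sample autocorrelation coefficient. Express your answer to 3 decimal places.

-0.241

Mean ȳ = (27.4 + 28.7 + 23.8 + 27.3 + 24.6 + 42.7 + 26.7 + 24.2)/8 = 28.1750
Deviations from mean: -0.7750, 0.5250, -4.3750, -0.8750, -3.5750, 14.5250, -1.4750, -3.9750
Numerator Σ_{t=1}^{7}(y_t−ȳ)(y_{t+1}−ȳ) = -63.2356
Denominator Σ(y_t−ȳ)² = 262.5150
r_1 = -63.2356 / 262.5150 = -0.241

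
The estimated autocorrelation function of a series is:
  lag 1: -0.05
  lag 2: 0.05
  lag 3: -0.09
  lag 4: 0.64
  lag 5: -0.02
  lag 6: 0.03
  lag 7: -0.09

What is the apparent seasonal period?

The largest autocorrelation is r_4 = 0.64; the remaining lags stay at or below 0.05.
The dominant spike at lag 4 indicates a seasonal period of 4.

4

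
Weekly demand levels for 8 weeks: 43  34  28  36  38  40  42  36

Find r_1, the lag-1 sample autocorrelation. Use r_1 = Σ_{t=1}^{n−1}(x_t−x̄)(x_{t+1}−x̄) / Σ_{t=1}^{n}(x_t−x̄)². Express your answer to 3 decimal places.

0.187

Mean x̄ = (43 + 34 + 28 + 36 + 38 + 40 + 42 + 36)/8 = 37.1250
Deviations from mean: 5.8750, -3.1250, -9.1250, -1.1250, 0.8750, 2.8750, 4.8750, -1.1250
Numerator Σ_{t=1}^{7}(x_t−x̄)(x_{t+1}−x̄) = 30.4844
Denominator Σ(x_t−x̄)² = 162.8750
r_1 = 30.4844 / 162.8750 = 0.187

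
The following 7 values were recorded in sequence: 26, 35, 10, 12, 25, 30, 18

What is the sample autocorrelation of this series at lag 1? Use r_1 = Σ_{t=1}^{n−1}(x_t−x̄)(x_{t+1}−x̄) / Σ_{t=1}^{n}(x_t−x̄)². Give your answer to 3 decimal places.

Mean x̄ = (26 + 35 + 10 + 12 + 25 + 30 + 18)/7 = 22.2857
Deviations from mean: 3.7143, 12.7143, -12.2857, -10.2857, 2.7143, 7.7143, -4.2857
Numerator Σ_{t=1}^{6}(x_t−x̄)(x_{t+1}−x̄) = -22.6531
Denominator Σ(x_t−x̄)² = 517.4286
r_1 = -22.6531 / 517.4286 = -0.044

-0.044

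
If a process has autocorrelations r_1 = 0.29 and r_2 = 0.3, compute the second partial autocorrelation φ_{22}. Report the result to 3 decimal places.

0.236

φ_{22} = (r_2 − r_1²) / (1 − r_1²)
r_1² = (0.29)² = 0.0841
Numerator = 0.3 − 0.0841 = 0.2159; denominator = 1 − 0.0841 = 0.9159
φ_{22} = 0.2159 / 0.9159 = 0.236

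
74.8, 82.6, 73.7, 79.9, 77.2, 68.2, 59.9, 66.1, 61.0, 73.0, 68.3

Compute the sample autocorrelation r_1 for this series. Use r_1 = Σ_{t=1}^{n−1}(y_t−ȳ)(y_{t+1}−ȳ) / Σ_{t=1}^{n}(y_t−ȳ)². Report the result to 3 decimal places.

0.455

Mean ȳ = (74.8 + 82.6 + 73.7 + 79.9 + 77.2 + 68.2 + 59.9 + 66.1 + 61.0 + 73.0 + 68.3)/11 = 71.3364
Numerator Σ_{t=1}^{10}(y_t−ȳ)(y_{t+1}−ȳ) = 245.3323
Denominator Σ(y_t−ȳ)² = 539.0455
r_1 = 245.3323 / 539.0455 = 0.455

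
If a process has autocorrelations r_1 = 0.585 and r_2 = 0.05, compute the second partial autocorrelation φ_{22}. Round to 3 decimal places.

φ_{22} = (r_2 − r_1²) / (1 − r_1²)
r_1² = (0.585)² = 0.342225
Numerator = 0.05 − 0.3422 = -0.2922; denominator = 1 − 0.3422 = 0.6578
φ_{22} = -0.2922 / 0.6578 = -0.444

-0.444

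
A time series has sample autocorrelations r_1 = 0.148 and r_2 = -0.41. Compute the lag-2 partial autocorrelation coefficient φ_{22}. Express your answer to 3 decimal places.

φ_{22} = (r_2 − r_1²) / (1 − r_1²)
r_1² = (0.148)² = 0.021904
Numerator = -0.41 − 0.0219 = -0.4319; denominator = 1 − 0.0219 = 0.9781
φ_{22} = -0.4319 / 0.9781 = -0.442

-0.442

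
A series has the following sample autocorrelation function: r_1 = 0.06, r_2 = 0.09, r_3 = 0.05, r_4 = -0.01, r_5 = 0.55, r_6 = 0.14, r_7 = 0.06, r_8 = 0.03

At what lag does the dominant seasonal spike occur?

The largest autocorrelation is r_5 = 0.55; the remaining lags stay at or below 0.14.
The dominant spike at lag 5 indicates a seasonal period of 5.

5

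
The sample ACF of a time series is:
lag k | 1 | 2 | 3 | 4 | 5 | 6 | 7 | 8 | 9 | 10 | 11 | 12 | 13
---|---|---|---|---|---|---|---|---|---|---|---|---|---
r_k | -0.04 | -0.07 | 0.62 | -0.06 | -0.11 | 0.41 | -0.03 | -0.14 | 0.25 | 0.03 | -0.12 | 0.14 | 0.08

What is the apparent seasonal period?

The largest autocorrelation is r_3 = 0.62, with weaker echoes at lags 6 (0.41) and 9 (0.25); the remaining lags stay at or below 0.14.
The dominant spike at lag 3 indicates a seasonal period of 3.

3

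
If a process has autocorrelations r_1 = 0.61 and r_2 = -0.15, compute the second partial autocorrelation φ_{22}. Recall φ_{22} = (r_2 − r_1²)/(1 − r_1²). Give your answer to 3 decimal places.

-0.832

φ_{22} = (r_2 − r_1²) / (1 − r_1²)
r_1² = (0.61)² = 0.3721
Numerator = -0.15 − 0.3721 = -0.5221; denominator = 1 − 0.3721 = 0.6279
φ_{22} = -0.5221 / 0.6279 = -0.832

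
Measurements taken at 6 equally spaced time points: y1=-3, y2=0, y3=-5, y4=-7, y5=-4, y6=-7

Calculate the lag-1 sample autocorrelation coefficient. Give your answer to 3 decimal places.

Mean ȳ = (-3 + 0 − 5 − 7 − 4 − 7)/6 = -4.3333
Deviations from mean: 1.3333, 4.3333, -0.6667, -2.6667, 0.3333, -2.6667
Σ(y_t−ȳ)(y_{t+1}−ȳ) = (5.7778) + (-2.8889) + (1.7778) + (-0.8889) + (-0.8889) = 2.8889
Denominator Σ(y_t−ȳ)² = 35.3333
r_1 = 2.8889 / 35.3333 = 0.082

0.082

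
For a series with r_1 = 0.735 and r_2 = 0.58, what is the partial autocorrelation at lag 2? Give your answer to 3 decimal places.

φ_{22} = (r_2 − r_1²) / (1 − r_1²)
r_1² = (0.735)² = 0.540225
Numerator = 0.58 − 0.5402 = 0.0398; denominator = 1 − 0.5402 = 0.4598
φ_{22} = 0.0398 / 0.4598 = 0.087

0.087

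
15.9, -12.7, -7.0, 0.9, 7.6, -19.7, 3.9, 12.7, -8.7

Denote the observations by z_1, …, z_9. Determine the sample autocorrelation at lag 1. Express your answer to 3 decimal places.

Mean z̄ = (15.9 − 12.7 − 7.0 + 0.9 + 7.6 − 19.7 + 3.9 + 12.7 − 8.7)/9 = -0.7889
Numerator Σ_{t=1}^{8}(z_t−z̄)(z_{t+1}−z̄) = -411.9035
Denominator Σ(z_t−z̄)² = 1156.3489
r_1 = -411.9035 / 1156.3489 = -0.356

-0.356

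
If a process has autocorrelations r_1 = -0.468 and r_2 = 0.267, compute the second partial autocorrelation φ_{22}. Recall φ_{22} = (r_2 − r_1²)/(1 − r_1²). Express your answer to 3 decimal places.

φ_{22} = (r_2 − r_1²) / (1 − r_1²)
r_1² = (-0.468)² = 0.219024
Numerator = 0.267 − 0.2190 = 0.0480; denominator = 1 − 0.2190 = 0.7810
φ_{22} = 0.0480 / 0.7810 = 0.061

0.061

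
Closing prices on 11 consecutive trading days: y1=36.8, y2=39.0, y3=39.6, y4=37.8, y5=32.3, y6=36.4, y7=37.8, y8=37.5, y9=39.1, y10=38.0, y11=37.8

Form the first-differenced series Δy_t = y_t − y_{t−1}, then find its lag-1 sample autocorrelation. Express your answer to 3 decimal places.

-0.147

First differences Δy: 2.2, 0.6, -1.8, -5.5, 4.1, 1.4, -0.3, 1.6, -1.1, -0.2
Mean of differences = 0.1000
Numerator Σ(Δy_t−Δȳ)(Δy_{t+1}−Δȳ) = -9.0200
Denominator Σ(Δy_t−Δȳ)² = 61.2600
r_1(Δy) = -9.0200 / 61.2600 = -0.147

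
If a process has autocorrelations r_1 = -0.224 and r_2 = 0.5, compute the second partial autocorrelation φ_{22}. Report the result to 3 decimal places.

φ_{22} = (r_2 − r_1²) / (1 − r_1²)
r_1² = (-0.224)² = 0.050176
Numerator = 0.5 − 0.0502 = 0.4498; denominator = 1 − 0.0502 = 0.9498
φ_{22} = 0.4498 / 0.9498 = 0.474

0.474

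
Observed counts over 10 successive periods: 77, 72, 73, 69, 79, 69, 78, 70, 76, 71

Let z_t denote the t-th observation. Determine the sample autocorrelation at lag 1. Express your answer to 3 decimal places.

-0.790

Mean z̄ = (77 + 72 + 73 + 69 + 79 + 69 + 78 + 70 + 76 + 71)/10 = 73.4000
Numerator Σ_{t=1}^{9}(z_t−z̄)(z_{t+1}−z̄) = -102.9600
Denominator Σ(z_t−z̄)² = 130.4000
r_1 = -102.9600 / 130.4000 = -0.790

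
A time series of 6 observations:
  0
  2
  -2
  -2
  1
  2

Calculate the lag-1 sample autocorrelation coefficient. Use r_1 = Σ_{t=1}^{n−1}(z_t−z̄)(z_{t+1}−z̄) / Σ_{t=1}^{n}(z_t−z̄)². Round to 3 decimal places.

Mean z̄ = (0 + 2 − 2 − 2 + 1 + 2)/6 = 0.1667
Deviations from mean: -0.1667, 1.8333, -2.1667, -2.1667, 0.8333, 1.8333
Σ(z_t−z̄)(z_{t+1}−z̄) = (-0.3056) + (-3.9722) + (4.6944) + (-1.8056) + (1.5278) = 0.1389
Denominator Σ(z_t−z̄)² = 16.8333
r_1 = 0.1389 / 16.8333 = 0.008

0.008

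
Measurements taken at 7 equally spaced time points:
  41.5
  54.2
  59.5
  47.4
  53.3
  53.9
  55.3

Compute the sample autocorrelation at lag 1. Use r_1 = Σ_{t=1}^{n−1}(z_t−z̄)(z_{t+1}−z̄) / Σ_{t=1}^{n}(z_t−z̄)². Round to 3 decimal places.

Mean z̄ = (41.5 + 54.2 + 59.5 + 47.4 + 53.3 + 53.9 + 55.3)/7 = 52.1571
Deviations from mean: -10.6571, 2.0429, 7.3429, -4.7571, 1.1429, 1.7429, 3.1429
Σ(z_t−z̄)(z_{t+1}−z̄) = (-21.7710) + (15.0004) + (-34.9310) + (-5.4367) + (1.9918) + (5.4776) = -39.6690
Denominator Σ(z_t−z̄)² = 208.5171
r_1 = -39.6690 / 208.5171 = -0.190

-0.190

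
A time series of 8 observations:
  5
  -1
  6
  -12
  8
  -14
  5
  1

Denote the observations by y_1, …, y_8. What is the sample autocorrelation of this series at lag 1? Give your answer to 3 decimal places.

-0.729

Mean ȳ = (5 − 1 + 6 − 12 + 8 − 14 + 5 + 1)/8 = -0.2500
Deviations from mean: 5.2500, -0.7500, 6.2500, -11.7500, 8.2500, -13.7500, 5.2500, 1.2500
Σ(y_t−ȳ)(y_{t+1}−ȳ) = (-3.9375) + (-4.6875) + (-73.4375) + (-96.9375) + (-113.4375) + (-72.1875) + (6.5625) = -358.0625
Denominator Σ(y_t−ȳ)² = 491.5000
r_1 = -358.0625 / 491.5000 = -0.729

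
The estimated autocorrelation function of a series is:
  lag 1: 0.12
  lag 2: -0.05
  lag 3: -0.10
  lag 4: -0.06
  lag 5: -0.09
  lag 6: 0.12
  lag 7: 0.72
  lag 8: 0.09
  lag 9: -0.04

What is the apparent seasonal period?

The largest autocorrelation is r_7 = 0.72; the remaining lags stay at or below 0.12.
The dominant spike at lag 7 indicates a seasonal period of 7.

7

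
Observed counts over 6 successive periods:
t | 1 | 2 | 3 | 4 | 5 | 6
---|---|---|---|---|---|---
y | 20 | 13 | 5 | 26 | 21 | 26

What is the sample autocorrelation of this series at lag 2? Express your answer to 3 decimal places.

-0.117

Mean ȳ = (20 + 13 + 5 + 26 + 21 + 26)/6 = 18.5000
Deviations from mean: 1.5000, -5.5000, -13.5000, 7.5000, 2.5000, 7.5000
Σ(y_t−ȳ)(y_{t+2}−ȳ) = (-20.2500) + (-41.2500) + (-33.7500) + (56.2500) = -39.0000
Denominator Σ(y_t−ȳ)² = 333.5000
r_2 = -39.0000 / 333.5000 = -0.117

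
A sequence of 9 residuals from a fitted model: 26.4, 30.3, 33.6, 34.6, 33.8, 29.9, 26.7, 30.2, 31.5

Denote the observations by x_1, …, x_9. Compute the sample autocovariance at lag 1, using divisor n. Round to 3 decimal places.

2.883

Mean x̄ = (26.4 + 30.3 + 33.6 + 34.6 + 33.8 + 29.9 + 26.7 + 30.2 + 31.5)/9 = 30.7778
Σ_{t=1}^{8}(x_t−x̄)(x_{t+1}−x̄) = 25.9473
γ_1 = 25.9473 / 9 = 2.883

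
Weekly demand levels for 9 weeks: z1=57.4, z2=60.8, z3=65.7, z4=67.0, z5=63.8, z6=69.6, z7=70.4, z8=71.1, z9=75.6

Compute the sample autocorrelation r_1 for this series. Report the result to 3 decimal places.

0.466

Mean z̄ = (57.4 + 60.8 + 65.7 + 67.0 + 63.8 + 69.6 + 70.4 + 71.1 + 75.6)/9 = 66.8222
Numerator Σ_{t=1}^{8}(z_t−z̄)(z_{t+1}−z̄) = 117.1617
Denominator Σ(z_t−z̄)² = 251.3356
r_1 = 117.1617 / 251.3356 = 0.466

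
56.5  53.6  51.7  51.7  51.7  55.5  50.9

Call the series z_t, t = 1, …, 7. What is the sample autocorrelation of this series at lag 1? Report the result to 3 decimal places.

Mean z̄ = (56.5 + 53.6 + 51.7 + 51.7 + 51.7 + 55.5 + 50.9)/7 = 53.0857
Deviations from mean: 3.4143, 0.5143, -1.3857, -1.3857, -1.3857, 2.4143, -2.1857
Σ(z_t−z̄)(z_{t+1}−z̄) = (1.7559) + (-0.7127) + (1.9202) + (1.9202) + (-3.3455) + (-5.2769) = -3.7388
Denominator Σ(z_t−z̄)² = 28.2886
r_1 = -3.7388 / 28.2886 = -0.132

-0.132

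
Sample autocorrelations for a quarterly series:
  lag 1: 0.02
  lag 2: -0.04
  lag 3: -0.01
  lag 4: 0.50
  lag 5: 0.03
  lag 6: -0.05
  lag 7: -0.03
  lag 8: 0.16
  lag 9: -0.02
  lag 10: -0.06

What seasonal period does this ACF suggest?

4

The largest autocorrelation is r_4 = 0.50, with a weaker echo at lag 8 (0.16); the remaining lags stay at or below 0.03.
The dominant spike at lag 4 indicates a seasonal period of 4.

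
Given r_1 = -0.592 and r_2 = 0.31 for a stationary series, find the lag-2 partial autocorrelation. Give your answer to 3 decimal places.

φ_{22} = (r_2 − r_1²) / (1 − r_1²)
r_1² = (-0.592)² = 0.350464
Numerator = 0.31 − 0.3505 = -0.0405; denominator = 1 − 0.3505 = 0.6495
φ_{22} = -0.0405 / 0.6495 = -0.062

-0.062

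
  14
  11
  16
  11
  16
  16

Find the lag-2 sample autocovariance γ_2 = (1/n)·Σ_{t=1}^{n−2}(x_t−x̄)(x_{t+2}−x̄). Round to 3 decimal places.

Mean x̄ = (14 + 11 + 16 + 11 + 16 + 16)/6 = 14.0000
Deviations: 0.0000, -3.0000, 2.0000, -3.0000, 2.0000, 2.0000
Σ_{t=1}^{4}(x_t−x̄)(x_{t+2}−x̄) = 7.0000
γ_2 = 7.0000 / 6 = 1.167

1.167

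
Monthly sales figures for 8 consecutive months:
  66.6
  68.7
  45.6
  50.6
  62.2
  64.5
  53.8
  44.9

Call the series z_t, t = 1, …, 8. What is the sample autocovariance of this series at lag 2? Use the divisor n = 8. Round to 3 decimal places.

-49.805

Mean z̄ = (66.6 + 68.7 + 45.6 + 50.6 + 62.2 + 64.5 + 53.8 + 44.9)/8 = 57.1125
Σ_{t=1}^{6}(z_t−z̄)(z_{t+2}−z̄) = -398.4416
γ_2 = -398.4416 / 8 = -49.805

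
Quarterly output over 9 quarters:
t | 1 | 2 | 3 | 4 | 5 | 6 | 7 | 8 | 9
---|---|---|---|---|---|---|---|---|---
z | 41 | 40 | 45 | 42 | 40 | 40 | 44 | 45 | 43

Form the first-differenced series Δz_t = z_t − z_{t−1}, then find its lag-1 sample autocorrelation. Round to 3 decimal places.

-0.224

First differences Δz: -1, 5, -3, -2, 0, 4, 1, -2
Mean of differences = 0.2500
Numerator Σ(Δz_t−Δz̄)(Δz_{t+1}−Δz̄) = -13.3125
Denominator Σ(Δz_t−Δz̄)² = 59.5000
r_1(Δz) = -13.3125 / 59.5000 = -0.224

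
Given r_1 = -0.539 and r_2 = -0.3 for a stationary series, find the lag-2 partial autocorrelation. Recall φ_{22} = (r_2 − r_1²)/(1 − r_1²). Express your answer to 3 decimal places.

-0.832

φ_{22} = (r_2 − r_1²) / (1 − r_1²)
r_1² = (-0.539)² = 0.290521
Numerator = -0.3 − 0.2905 = -0.5905; denominator = 1 − 0.2905 = 0.7095
φ_{22} = -0.5905 / 0.7095 = -0.832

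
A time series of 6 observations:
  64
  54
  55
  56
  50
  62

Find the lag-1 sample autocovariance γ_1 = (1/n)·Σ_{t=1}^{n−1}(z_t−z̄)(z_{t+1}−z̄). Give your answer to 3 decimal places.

Mean z̄ = (64 + 54 + 55 + 56 + 50 + 62)/6 = 56.8333
Deviations: 7.1667, -2.8333, -1.8333, -0.8333, -6.8333, 5.1667
Σ_{t=1}^{5}(z_t−z̄)(z_{t+1}−z̄) = -43.1944
γ_1 = -43.1944 / 6 = -7.199

-7.199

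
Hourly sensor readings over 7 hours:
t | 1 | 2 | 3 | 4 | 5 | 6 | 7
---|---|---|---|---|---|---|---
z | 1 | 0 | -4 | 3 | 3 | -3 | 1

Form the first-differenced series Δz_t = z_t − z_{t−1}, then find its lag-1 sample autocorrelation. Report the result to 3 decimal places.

First differences Δz: -1, -4, 7, 0, -6, 4
Mean of differences = 0.0000
Numerator Σ(Δz_t−Δz̄)(Δz_{t+1}−Δz̄) = -48.0000
Denominator Σ(Δz_t−Δz̄)² = 118.0000
r_1(Δz) = -48.0000 / 118.0000 = -0.407

-0.407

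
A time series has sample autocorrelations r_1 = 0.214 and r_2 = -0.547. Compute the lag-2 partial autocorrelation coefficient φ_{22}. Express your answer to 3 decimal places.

-0.621

φ_{22} = (r_2 − r_1²) / (1 − r_1²)
r_1² = (0.214)² = 0.045796
Numerator = -0.547 − 0.0458 = -0.5928; denominator = 1 − 0.0458 = 0.9542
φ_{22} = -0.5928 / 0.9542 = -0.621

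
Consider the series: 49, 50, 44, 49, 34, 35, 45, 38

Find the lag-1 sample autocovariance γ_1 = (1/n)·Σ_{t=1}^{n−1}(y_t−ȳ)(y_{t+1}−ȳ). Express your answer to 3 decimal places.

5.875

Mean ȳ = (49 + 50 + 44 + 49 + 34 + 35 + 45 + 38)/8 = 43.0000
Σ_{t=1}^{7}(y_t−ȳ)(y_{t+1}−ȳ) = 47.0000
γ_1 = 47.0000 / 8 = 5.875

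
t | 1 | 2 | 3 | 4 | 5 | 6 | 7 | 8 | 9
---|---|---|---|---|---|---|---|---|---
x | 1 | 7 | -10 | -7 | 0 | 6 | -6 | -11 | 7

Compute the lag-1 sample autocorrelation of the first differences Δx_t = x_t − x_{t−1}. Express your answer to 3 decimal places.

-0.197

First differences Δx: 6, -17, 3, 7, 6, -12, -5, 18
Mean of differences = 0.7500
Numerator Σ(Δx_t−Δx̄)(Δx_{t+1}−Δx̄) = -179.0625
Denominator Σ(Δx_t−Δx̄)² = 907.5000
r_1(Δx) = -179.0625 / 907.5000 = -0.197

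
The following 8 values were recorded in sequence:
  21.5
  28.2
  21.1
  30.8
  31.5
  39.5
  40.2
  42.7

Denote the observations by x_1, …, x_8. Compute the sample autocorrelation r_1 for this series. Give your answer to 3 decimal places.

0.498

Mean x̄ = (21.5 + 28.2 + 21.1 + 30.8 + 31.5 + 39.5 + 40.2 + 42.7)/8 = 31.9375
Deviations from mean: -10.4375, -3.7375, -10.8375, -1.1375, -0.4375, 7.5625, 8.2625, 10.7625
Numerator Σ_{t=1}^{7}(x_t−x̄)(x_{t+1}−x̄) = 240.4423
Denominator Σ(x_t−x̄)² = 483.1388
r_1 = 240.4423 / 483.1388 = 0.498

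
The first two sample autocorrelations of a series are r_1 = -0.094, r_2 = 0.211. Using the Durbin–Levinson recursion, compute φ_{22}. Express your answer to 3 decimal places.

0.204

φ_{22} = (r_2 − r_1²) / (1 − r_1²)
r_1² = (-0.094)² = 0.008836
Numerator = 0.211 − 0.0088 = 0.2022; denominator = 1 − 0.0088 = 0.9912
φ_{22} = 0.2022 / 0.9912 = 0.204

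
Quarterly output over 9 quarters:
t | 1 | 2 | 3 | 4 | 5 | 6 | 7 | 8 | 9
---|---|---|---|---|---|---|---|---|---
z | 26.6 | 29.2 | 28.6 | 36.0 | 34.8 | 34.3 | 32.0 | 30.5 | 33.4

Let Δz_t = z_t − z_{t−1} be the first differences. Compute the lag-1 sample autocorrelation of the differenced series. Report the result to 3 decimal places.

First differences Δz: 2.6, -0.6, 7.4, -1.2, -0.5, -2.3, -1.5, 2.9
Mean of differences = 0.8500
Numerator Σ(Δz_t−Δz̄)(Δz_{t+1}−Δz̄) = -15.8575
Denominator Σ(Δz_t−Δz̄)² = 73.7400
r_1(Δz) = -15.8575 / 73.7400 = -0.215

-0.215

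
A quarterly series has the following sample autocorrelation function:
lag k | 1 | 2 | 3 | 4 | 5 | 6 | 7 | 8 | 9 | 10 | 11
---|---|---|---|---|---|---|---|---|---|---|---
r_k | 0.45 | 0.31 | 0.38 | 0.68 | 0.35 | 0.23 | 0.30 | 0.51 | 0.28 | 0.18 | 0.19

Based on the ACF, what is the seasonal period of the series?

4

The largest autocorrelation is r_4 = 0.68, with a weaker echo at lag 8 (0.51); the remaining lags stay at or below 0.45. The elevated value at lag 1 (0.45), dropping to 0.31 at lag 2, reflects decaying short-term dependence rather than seasonality.
The dominant spike at lag 4 indicates a seasonal period of 4.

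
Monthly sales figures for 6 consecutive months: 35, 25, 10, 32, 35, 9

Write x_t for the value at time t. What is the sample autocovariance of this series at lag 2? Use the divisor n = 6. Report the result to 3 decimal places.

-69.704

Mean x̄ = (35 + 25 + 10 + 32 + 35 + 9)/6 = 24.3333
Σ_{t=1}^{4}(x_t−x̄)(x_{t+2}−x̄) = -418.2222
γ_2 = -418.2222 / 6 = -69.704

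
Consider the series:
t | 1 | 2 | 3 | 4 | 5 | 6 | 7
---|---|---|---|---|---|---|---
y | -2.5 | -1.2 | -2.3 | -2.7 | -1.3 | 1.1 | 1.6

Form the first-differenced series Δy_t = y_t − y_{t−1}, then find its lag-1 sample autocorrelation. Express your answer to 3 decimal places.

0.118

First differences Δy: 1.3, -1.1, -0.4, 1.4, 2.4, 0.5
Mean of differences = 0.6833
Numerator Σ(Δy_t−Δȳ)(Δy_{t+1}−Δȳ) = 0.9714
Denominator Σ(Δy_t−Δȳ)² = 8.2283
r_1(Δy) = 0.9714 / 8.2283 = 0.118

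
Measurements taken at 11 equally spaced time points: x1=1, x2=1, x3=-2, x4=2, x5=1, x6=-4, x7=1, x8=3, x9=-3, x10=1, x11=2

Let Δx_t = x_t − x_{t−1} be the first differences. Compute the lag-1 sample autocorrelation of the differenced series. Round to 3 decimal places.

First differences Δx: 0, -3, 4, -1, -5, 5, 2, -6, 4, 1
Mean of differences = 0.1000
Numerator Σ(Δx_t−Δx̄)(Δx_{t+1}−Δx̄) = -58.0100
Denominator Σ(Δx_t−Δx̄)² = 132.9000
r_1(Δx) = -58.0100 / 132.9000 = -0.436

-0.436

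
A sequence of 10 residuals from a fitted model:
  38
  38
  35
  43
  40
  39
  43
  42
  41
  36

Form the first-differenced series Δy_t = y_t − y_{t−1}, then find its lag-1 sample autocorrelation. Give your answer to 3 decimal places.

-0.369

First differences Δy: 0, -3, 8, -3, -1, 4, -1, -1, -5
Mean of differences = -0.2222
Numerator Σ(Δy_t−Δȳ)(Δy_{t+1}−Δȳ) = -46.3827
Denominator Σ(Δy_t−Δȳ)² = 125.5556
r_1(Δy) = -46.3827 / 125.5556 = -0.369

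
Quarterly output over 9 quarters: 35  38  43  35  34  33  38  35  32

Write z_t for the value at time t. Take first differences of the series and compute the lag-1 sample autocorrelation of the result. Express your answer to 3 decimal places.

-0.199

First differences Δz: 3, 5, -8, -1, -1, 5, -3, -3
Mean of differences = -0.3750
Numerator Σ(Δz_t−Δz̄)(Δz_{t+1}−Δz̄) = -28.2656
Denominator Σ(Δz_t−Δz̄)² = 141.8750
r_1(Δz) = -28.2656 / 141.8750 = -0.199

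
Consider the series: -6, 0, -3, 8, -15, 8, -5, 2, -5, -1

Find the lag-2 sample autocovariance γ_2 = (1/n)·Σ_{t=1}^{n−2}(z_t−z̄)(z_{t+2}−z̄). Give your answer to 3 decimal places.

22.672

Mean z̄ = (-6 + 0 − 3 + 8 − 15 + 8 − 5 + 2 − 5 − 1)/10 = -1.7000
Σ_{t=1}^{8}(z_t−z̄)(z_{t+2}−z̄) = 226.7200
γ_2 = 226.7200 / 10 = 22.672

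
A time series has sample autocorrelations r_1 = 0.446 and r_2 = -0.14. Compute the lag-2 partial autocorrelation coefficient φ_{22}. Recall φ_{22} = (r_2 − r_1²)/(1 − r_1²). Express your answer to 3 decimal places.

-0.423

φ_{22} = (r_2 − r_1²) / (1 − r_1²)
r_1² = (0.446)² = 0.198916
Numerator = -0.14 − 0.1989 = -0.3389; denominator = 1 − 0.1989 = 0.8011
φ_{22} = -0.3389 / 0.8011 = -0.423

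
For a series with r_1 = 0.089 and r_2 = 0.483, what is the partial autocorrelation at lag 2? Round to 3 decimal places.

0.479

φ_{22} = (r_2 − r_1²) / (1 − r_1²)
r_1² = (0.089)² = 0.007921
Numerator = 0.483 − 0.0079 = 0.4751; denominator = 1 − 0.0079 = 0.9921
φ_{22} = 0.4751 / 0.9921 = 0.479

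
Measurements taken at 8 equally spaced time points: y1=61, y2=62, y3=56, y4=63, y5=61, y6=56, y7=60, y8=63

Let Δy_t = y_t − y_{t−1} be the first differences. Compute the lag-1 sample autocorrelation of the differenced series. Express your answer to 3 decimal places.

First differences Δy: 1, -6, 7, -2, -5, 4, 3
Mean of differences = 0.2857
Numerator Σ(Δy_t−Δȳ)(Δy_{t+1}−Δȳ) = -59.5102
Denominator Σ(Δy_t−Δȳ)² = 139.4286
r_1(Δy) = -59.5102 / 139.4286 = -0.427

-0.427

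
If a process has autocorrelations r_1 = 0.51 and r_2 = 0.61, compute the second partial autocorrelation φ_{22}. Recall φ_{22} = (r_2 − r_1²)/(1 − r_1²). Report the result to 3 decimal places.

0.473

φ_{22} = (r_2 − r_1²) / (1 − r_1²)
r_1² = (0.51)² = 0.2601
Numerator = 0.61 − 0.2601 = 0.3499; denominator = 1 − 0.2601 = 0.7399
φ_{22} = 0.3499 / 0.7399 = 0.473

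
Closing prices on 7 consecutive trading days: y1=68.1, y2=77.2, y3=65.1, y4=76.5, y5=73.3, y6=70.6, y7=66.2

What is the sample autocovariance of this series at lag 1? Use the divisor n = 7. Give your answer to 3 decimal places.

-10.480

Mean ȳ = (68.1 + 77.2 + 65.1 + 76.5 + 73.3 + 70.6 + 66.2)/7 = 71.0000
Σ_{t=1}^{6}(y_t−ȳ)(y_{t+1}−ȳ) = -73.3600
γ_1 = -73.3600 / 7 = -10.480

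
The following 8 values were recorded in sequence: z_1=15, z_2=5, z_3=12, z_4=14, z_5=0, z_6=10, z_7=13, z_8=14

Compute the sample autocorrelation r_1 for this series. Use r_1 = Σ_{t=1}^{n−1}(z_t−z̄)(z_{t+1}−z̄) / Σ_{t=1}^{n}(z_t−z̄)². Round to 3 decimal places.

Mean z̄ = (15 + 5 + 12 + 14 + 0 + 10 + 13 + 14)/8 = 10.3750
Deviations from mean: 4.6250, -5.3750, 1.6250, 3.6250, -10.3750, -0.3750, 2.6250, 3.6250
Σ(z_t−z̄)(z_{t+1}−z̄) = (-24.8594) + (-8.7344) + (5.8906) + (-37.6094) + (3.8906) + (-0.9844) + (9.5156) = -52.8906
Denominator Σ(z_t−z̄)² = 193.8750
r_1 = -52.8906 / 193.8750 = -0.273

-0.273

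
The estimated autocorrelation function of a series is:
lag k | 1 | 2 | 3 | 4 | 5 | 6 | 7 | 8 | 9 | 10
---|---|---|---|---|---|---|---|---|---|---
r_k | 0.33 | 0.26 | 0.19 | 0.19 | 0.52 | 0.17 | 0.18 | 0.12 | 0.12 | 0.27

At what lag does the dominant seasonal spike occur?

5

The largest autocorrelation is r_5 = 0.52; the remaining lags stay at or below 0.33. The elevated value at lag 1 (0.33), dropping to 0.26 at lag 2, reflects decaying short-term dependence rather than seasonality.
The dominant spike at lag 5 indicates a seasonal period of 5.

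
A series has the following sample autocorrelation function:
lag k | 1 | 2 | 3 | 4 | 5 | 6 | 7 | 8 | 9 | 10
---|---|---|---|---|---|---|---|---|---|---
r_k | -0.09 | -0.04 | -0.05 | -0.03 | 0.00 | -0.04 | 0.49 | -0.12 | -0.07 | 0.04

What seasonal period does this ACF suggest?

The largest autocorrelation is r_7 = 0.49; the remaining lags stay at or below 0.04.
The dominant spike at lag 7 indicates a seasonal period of 7.

7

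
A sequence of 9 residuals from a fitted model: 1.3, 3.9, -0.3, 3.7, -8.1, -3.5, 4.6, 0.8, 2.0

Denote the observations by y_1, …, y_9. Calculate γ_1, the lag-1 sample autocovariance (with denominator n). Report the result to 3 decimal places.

Mean ȳ = (1.3 + 3.9 − 0.3 + 3.7 − 8.1 − 3.5 + 4.6 + 0.8 + 2.0)/9 = 0.4889
Σ_{t=1}^{8}(y_t−ȳ)(y_{t+1}−ȳ) = -10.4268
γ_1 = -10.4268 / 9 = -1.159

-1.159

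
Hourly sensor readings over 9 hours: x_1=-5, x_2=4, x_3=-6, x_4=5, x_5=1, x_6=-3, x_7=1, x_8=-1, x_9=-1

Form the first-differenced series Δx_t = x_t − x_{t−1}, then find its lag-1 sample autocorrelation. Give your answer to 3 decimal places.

First differences Δx: 9, -10, 11, -4, -4, 4, -2, 0
Mean of differences = 0.5000
Numerator Σ(Δx_t−Δx̄)(Δx_{t+1}−Δx̄) = -249.7500
Denominator Σ(Δx_t−Δx̄)² = 352.0000
r_1(Δx) = -249.7500 / 352.0000 = -0.710

-0.710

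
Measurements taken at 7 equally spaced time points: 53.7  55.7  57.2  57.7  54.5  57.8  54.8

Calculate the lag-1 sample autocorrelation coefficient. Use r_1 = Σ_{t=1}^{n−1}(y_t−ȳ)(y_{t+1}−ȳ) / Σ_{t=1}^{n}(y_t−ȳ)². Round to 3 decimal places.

-0.289

Mean ȳ = (53.7 + 55.7 + 57.2 + 57.7 + 54.5 + 57.8 + 54.8)/7 = 55.9143
Deviations from mean: -2.2143, -0.2143, 1.2857, 1.7857, -1.4143, 1.8857, -1.1143
Σ(y_t−ȳ)(y_{t+1}−ȳ) = (0.4745) + (-0.2755) + (2.2959) + (-2.5255) + (-2.6669) + (-2.1012) = -4.7988
Denominator Σ(y_t−ȳ)² = 16.5886
r_1 = -4.7988 / 16.5886 = -0.289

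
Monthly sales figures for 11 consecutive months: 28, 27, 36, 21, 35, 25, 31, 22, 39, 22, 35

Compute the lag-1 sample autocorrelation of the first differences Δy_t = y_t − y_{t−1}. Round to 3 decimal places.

First differences Δy: -1, 9, -15, 14, -10, 6, -9, 17, -17, 13
Mean of differences = 0.7000
Numerator Σ(Δy_t−Δȳ)(Δy_{t+1}−Δȳ) = -1267.9900
Denominator Σ(Δy_t−Δȳ)² = 1462.1000
r_1(Δy) = -1267.9900 / 1462.1000 = -0.867

-0.867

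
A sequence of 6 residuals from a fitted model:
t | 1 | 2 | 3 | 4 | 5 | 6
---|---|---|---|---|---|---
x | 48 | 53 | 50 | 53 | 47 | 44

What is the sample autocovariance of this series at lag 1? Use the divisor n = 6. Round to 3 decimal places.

0.801

Mean x̄ = (48 + 53 + 50 + 53 + 47 + 44)/6 = 49.1667
Σ_{t=1}^{5}(x_t−x̄)(x_{t+1}−x̄) = 4.8056
γ_1 = 4.8056 / 6 = 0.801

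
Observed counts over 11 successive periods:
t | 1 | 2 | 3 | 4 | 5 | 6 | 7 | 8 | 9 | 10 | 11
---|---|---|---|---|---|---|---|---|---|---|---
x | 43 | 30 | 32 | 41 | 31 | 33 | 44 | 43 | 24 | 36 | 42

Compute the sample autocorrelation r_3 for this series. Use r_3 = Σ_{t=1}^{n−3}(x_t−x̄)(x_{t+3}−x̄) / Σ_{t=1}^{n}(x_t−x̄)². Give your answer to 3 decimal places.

0.346

Mean x̄ = (43 + 30 + 32 + 41 + 31 + 33 + 44 + 43 + 24 + 36 + 42)/11 = 36.2727
Numerator Σ_{t=1}^{8}(x_t−x̄)(x_{t+3}−x̄) = 156.5041
Denominator Σ(x_t−x̄)² = 452.1818
r_3 = 156.5041 / 452.1818 = 0.346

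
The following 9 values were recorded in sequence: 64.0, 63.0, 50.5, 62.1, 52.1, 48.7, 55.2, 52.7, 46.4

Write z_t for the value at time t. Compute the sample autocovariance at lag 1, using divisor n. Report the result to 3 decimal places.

2.196

Mean z̄ = (64.0 + 63.0 + 50.5 + 62.1 + 52.1 + 48.7 + 55.2 + 52.7 + 46.4)/9 = 54.9667
Σ_{t=1}^{8}(z_t−z̄)(z_{t+1}−z̄) = 19.7656
γ_1 = 19.7656 / 9 = 2.196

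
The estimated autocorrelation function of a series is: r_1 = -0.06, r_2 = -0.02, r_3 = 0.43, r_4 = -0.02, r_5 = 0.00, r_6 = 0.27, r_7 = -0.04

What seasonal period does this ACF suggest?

The largest autocorrelation is r_3 = 0.43, with a weaker echo at lag 6 (0.27); the remaining lags stay at or below 0.00.
The dominant spike at lag 3 indicates a seasonal period of 3.

3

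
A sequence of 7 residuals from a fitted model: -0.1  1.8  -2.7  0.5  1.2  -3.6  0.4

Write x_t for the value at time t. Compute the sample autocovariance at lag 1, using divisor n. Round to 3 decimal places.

-1.811

Mean x̄ = (-0.1 + 1.8 − 2.7 + 0.5 + 1.2 − 3.6 + 0.4)/7 = -0.3571
Σ_{t=1}^{6}(x_t−x̄)(x_{t+1}−x̄) = -12.6776
γ_1 = -12.6776 / 7 = -1.811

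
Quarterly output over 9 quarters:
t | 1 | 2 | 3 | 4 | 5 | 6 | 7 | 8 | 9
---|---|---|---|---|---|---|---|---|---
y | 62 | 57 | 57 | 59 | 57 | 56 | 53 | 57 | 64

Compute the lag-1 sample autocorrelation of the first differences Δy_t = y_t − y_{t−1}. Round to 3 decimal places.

First differences Δy: -5, 0, 2, -2, -1, -3, 4, 7
Mean of differences = 0.2500
Numerator Σ(Δy_t−Δȳ)(Δy_{t+1}−Δȳ) = 16.9375
Denominator Σ(Δy_t−Δȳ)² = 107.5000
r_1(Δy) = 16.9375 / 107.5000 = 0.158

0.158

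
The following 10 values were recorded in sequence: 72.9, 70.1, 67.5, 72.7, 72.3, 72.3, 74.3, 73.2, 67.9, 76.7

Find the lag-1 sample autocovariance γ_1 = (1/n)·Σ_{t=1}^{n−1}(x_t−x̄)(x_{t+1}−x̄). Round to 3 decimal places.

-1.681

Mean x̄ = (72.9 + 70.1 + 67.5 + 72.7 + 72.3 + 72.3 + 74.3 + 73.2 + 67.9 + 76.7)/10 = 71.9900
Σ_{t=1}^{9}(x_t−x̄)(x_{t+1}−x̄) = -16.8071
γ_1 = -16.8071 / 10 = -1.681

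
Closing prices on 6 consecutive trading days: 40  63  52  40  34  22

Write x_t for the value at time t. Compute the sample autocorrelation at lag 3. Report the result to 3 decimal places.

-0.359

Mean x̄ = (40 + 63 + 52 + 40 + 34 + 22)/6 = 41.8333
Deviations from mean: -1.8333, 21.1667, 10.1667, -1.8333, -7.8333, -19.8333
Numerator Σ_{t=1}^{3}(x_t−x̄)(x_{t+3}−x̄) = -364.0833
Denominator Σ(x_t−x̄)² = 1012.8333
r_3 = -364.0833 / 1012.8333 = -0.359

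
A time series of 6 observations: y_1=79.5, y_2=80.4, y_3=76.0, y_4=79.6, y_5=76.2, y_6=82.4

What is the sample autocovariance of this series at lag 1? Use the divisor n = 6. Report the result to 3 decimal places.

Mean ȳ = (79.5 + 80.4 + 76.0 + 79.6 + 76.2 + 82.4)/6 = 79.0167
Σ_{t=1}^{5}(y_t−ȳ)(y_{t+1}−ȳ) = -16.4369
γ_1 = -16.4369 / 6 = -2.739

-2.739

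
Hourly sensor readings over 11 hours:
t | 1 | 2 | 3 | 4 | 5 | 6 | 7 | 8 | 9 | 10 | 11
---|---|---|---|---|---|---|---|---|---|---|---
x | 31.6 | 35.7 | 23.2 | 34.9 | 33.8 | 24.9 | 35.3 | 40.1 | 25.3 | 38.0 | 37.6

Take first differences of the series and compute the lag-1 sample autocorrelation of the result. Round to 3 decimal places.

-0.567

First differences Δx: 4.1, -12.5, 11.7, -1.1, -8.9, 10.4, 4.8, -14.8, 12.7, -0.4
Mean of differences = 0.6000
Numerator Σ(Δx_t−Δx̄)(Δx_{t+1}−Δx̄) = -509.0400
Denominator Σ(Δx_t−Δx̄)² = 898.4600
r_1(Δx) = -509.0400 / 898.4600 = -0.567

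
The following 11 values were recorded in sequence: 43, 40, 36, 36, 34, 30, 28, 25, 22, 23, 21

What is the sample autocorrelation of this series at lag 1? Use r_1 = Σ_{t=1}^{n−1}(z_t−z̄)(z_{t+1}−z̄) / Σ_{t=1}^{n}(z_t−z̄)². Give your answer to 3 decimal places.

0.724

Mean z̄ = (43 + 40 + 36 + 36 + 34 + 30 + 28 + 25 + 22 + 23 + 21)/11 = 30.7273
Numerator Σ_{t=1}^{10}(z_t−z̄)(z_{t+1}−z̄) = 415.5620
Denominator Σ(z_t−z̄)² = 574.1818
r_1 = 415.5620 / 574.1818 = 0.724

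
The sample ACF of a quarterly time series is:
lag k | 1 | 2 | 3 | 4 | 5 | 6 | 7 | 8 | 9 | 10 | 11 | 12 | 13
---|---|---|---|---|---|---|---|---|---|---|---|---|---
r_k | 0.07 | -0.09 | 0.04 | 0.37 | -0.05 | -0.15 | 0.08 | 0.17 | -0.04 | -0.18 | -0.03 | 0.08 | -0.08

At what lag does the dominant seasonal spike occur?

4

The largest autocorrelation is r_4 = 0.37, with a weaker echo at lag 8 (0.17); the remaining lags stay at or below 0.08.
The dominant spike at lag 4 indicates a seasonal period of 4.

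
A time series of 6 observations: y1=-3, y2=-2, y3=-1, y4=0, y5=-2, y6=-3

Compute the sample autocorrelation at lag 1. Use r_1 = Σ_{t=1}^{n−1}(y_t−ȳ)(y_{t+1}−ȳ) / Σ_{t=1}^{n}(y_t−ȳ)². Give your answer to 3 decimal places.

0.215

Mean ȳ = (-3 − 2 − 1 + 0 − 2 − 3)/6 = -1.8333
Numerator Σ_{t=1}^{5}(y_t−ȳ)(y_{t+1}−ȳ) = 1.4722
Denominator Σ(y_t−ȳ)² = 6.8333
r_1 = 1.4722 / 6.8333 = 0.215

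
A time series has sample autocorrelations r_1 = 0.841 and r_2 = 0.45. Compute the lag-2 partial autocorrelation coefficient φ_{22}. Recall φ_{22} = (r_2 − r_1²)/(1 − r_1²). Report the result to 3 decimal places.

φ_{22} = (r_2 − r_1²) / (1 − r_1²)
r_1² = (0.841)² = 0.707281
Numerator = 0.45 − 0.7073 = -0.2573; denominator = 1 − 0.7073 = 0.2927
φ_{22} = -0.2573 / 0.2927 = -0.879

-0.879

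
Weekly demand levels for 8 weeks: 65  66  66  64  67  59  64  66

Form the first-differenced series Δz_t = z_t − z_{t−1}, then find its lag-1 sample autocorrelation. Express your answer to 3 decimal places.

-0.559

First differences Δz: 1, 0, -2, 3, -8, 5, 2
Mean of differences = 0.1429
Numerator Σ(Δz_t−Δz̄)(Δz_{t+1}−Δz̄) = -59.7347
Denominator Σ(Δz_t−Δz̄)² = 106.8571
r_1(Δz) = -59.7347 / 106.8571 = -0.559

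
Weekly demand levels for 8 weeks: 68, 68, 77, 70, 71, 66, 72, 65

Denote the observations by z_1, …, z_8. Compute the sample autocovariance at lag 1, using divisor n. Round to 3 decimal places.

-3.830

Mean z̄ = (68 + 68 + 77 + 70 + 71 + 66 + 72 + 65)/8 = 69.6250
Σ_{t=1}^{7}(z_t−z̄)(z_{t+1}−z̄) = -30.6406
γ_1 = -30.6406 / 8 = -3.830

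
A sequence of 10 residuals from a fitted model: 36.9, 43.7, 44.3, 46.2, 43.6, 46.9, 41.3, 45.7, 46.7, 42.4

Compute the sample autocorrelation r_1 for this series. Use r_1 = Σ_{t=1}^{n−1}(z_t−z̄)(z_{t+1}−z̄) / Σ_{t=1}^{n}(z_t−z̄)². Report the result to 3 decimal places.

-0.121

Mean z̄ = (36.9 + 43.7 + 44.3 + 46.2 + 43.6 + 46.9 + 41.3 + 45.7 + 46.7 + 42.4)/10 = 43.7700
Numerator Σ_{t=1}^{9}(z_t−z̄)(z_{t+1}−z̄) = -10.0709
Denominator Σ(z_t−z̄)² = 83.5010
r_1 = -10.0709 / 83.5010 = -0.121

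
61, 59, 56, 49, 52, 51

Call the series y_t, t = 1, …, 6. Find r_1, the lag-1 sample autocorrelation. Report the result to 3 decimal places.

Mean ȳ = (61 + 59 + 56 + 49 + 52 + 51)/6 = 54.6667
Deviations from mean: 6.3333, 4.3333, 1.3333, -5.6667, -2.6667, -3.6667
Σ(y_t−ȳ)(y_{t+1}−ȳ) = (27.4444) + (5.7778) + (-7.5556) + (15.1111) + (9.7778) = 50.5556
Denominator Σ(y_t−ȳ)² = 113.3333
r_1 = 50.5556 / 113.3333 = 0.446

0.446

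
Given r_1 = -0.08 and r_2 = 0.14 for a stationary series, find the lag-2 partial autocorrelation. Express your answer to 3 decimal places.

φ_{22} = (r_2 − r_1²) / (1 − r_1²)
r_1² = (-0.08)² = 0.0064
Numerator = 0.14 − 0.0064 = 0.1336; denominator = 1 − 0.0064 = 0.9936
φ_{22} = 0.1336 / 0.9936 = 0.134

0.134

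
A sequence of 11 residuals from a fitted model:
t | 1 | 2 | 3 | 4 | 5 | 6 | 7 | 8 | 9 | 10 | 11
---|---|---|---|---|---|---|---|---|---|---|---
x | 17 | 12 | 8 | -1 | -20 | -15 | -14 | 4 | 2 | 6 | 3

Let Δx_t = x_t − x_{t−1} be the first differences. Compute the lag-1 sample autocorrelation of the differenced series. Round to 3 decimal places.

0.105

First differences Δx: -5, -4, -9, -19, 5, 1, 18, -2, 4, -3
Mean of differences = -1.4000
Numerator Σ(Δx_t−Δx̄)(Δx_{t+1}−Δx̄) = 88.6400
Denominator Σ(Δx_t−Δx̄)² = 842.4000
r_1(Δx) = 88.6400 / 842.4000 = 0.105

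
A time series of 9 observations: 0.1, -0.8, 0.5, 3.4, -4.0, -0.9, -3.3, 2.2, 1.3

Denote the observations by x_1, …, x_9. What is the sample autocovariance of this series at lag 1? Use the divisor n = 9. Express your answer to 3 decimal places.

Mean x̄ = (0.1 − 0.8 + 0.5 + 3.4 − 4.0 − 0.9 − 3.3 + 2.2 + 1.3)/9 = -0.1667
Σ_{t=1}^{8}(x_t−x̄)(x_{t+1}−x̄) = -10.7211
γ_1 = -10.7211 / 9 = -1.191

-1.191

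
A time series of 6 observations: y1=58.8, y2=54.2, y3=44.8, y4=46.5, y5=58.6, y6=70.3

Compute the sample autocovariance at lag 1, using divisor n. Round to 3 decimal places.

20.749

Mean ȳ = (58.8 + 54.2 + 44.8 + 46.5 + 58.6 + 70.3)/6 = 55.5333
Deviations: 3.2667, -1.3333, -10.7333, -9.0333, 3.0667, 14.7667
Σ_{t=1}^{5}(y_t−ȳ)(y_{t+1}−ȳ) = 124.4956
γ_1 = 124.4956 / 6 = 20.749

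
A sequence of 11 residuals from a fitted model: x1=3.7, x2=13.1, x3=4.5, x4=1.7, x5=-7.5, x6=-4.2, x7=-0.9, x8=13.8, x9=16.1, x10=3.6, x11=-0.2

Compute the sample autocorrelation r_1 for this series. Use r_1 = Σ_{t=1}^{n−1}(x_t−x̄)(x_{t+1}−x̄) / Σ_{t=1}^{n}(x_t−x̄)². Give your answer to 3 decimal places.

0.400

Mean x̄ = (3.7 + 13.1 + 4.5 + 1.7 − 7.5 − 4.2 − 0.9 + 13.8 + 16.1 + 3.6 − 0.2)/11 = 3.9727
Numerator Σ_{t=1}^{10}(x_t−x̄)(x_{t+1}−x̄) = 229.1138
Denominator Σ(x_t−x̄)² = 572.1818
r_1 = 229.1138 / 572.1818 = 0.400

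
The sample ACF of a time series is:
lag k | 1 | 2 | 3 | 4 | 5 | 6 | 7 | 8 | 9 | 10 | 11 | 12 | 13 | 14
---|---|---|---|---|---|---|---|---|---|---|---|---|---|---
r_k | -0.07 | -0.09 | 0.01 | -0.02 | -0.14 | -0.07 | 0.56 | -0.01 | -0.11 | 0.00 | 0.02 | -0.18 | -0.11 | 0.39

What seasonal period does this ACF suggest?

7

The largest autocorrelation is r_7 = 0.56, with a weaker echo at lag 14 (0.39); the remaining lags stay at or below 0.02.
The dominant spike at lag 7 indicates a seasonal period of 7.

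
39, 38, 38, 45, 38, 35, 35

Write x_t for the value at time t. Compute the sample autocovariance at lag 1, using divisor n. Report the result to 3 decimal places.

Mean x̄ = (39 + 38 + 38 + 45 + 38 + 35 + 35)/7 = 38.2857
Σ_{t=1}^{6}(x_t−x̄)(x_{t+1}−x̄) = 7.7755
γ_1 = 7.7755 / 7 = 1.111

1.111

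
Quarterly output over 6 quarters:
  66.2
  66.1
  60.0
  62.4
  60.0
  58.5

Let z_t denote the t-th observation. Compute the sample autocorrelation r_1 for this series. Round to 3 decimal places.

0.261

Mean z̄ = (66.2 + 66.1 + 60.0 + 62.4 + 60.0 + 58.5)/6 = 62.2000
Numerator Σ_{t=1}^{5}(z_t−z̄)(z_{t+1}−z̄) = 14.2800
Denominator Σ(z_t−z̄)² = 54.6200
r_1 = 14.2800 / 54.6200 = 0.261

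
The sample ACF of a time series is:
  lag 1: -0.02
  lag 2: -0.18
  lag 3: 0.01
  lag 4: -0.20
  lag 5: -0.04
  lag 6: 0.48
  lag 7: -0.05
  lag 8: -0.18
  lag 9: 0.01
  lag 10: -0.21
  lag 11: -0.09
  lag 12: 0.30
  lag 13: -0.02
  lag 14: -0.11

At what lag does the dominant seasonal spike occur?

The largest autocorrelation is r_6 = 0.48, with a weaker echo at lag 12 (0.30); the remaining lags stay at or below 0.01.
The dominant spike at lag 6 indicates a seasonal period of 6.

6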